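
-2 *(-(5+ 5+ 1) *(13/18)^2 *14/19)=13013/1539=8.46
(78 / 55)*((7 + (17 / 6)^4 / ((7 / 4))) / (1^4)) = 1292161 / 20790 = 62.15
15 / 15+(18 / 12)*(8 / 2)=7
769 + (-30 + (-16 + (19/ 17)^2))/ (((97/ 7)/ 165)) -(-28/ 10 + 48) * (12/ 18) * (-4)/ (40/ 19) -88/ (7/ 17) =1172688364/ 14717325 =79.68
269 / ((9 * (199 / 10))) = 2690 / 1791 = 1.50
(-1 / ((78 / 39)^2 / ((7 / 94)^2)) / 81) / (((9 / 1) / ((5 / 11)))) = -245 / 283423536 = -0.00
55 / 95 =11 / 19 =0.58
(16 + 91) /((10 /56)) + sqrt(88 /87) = 2 * sqrt(1914) /87 + 2996 /5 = 600.21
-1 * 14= -14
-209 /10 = -20.90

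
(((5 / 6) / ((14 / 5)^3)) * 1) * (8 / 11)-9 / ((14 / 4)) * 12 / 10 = -346147 / 113190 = -3.06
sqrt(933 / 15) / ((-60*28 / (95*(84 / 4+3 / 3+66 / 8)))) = -2299*sqrt(1555) / 6720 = -13.49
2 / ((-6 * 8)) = -1 / 24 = -0.04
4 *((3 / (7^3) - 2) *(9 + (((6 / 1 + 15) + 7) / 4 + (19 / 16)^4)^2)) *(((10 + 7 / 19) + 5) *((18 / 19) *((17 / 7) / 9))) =-2809.89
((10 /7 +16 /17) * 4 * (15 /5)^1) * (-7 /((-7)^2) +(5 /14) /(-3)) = -7.45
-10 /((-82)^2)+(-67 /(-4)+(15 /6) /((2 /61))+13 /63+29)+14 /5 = 132383899 /1059030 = 125.00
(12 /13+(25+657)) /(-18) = -4439 /117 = -37.94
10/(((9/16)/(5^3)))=20000/9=2222.22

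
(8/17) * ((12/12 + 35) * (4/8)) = 144/17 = 8.47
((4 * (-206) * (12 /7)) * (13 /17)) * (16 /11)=-2056704 /1309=-1571.20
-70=-70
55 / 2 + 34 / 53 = 2983 / 106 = 28.14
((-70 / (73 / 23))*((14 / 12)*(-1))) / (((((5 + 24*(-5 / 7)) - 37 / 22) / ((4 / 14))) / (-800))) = 198352000 / 466251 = 425.42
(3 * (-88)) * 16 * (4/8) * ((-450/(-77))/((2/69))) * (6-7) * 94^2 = 26338348800/7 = 3762621257.14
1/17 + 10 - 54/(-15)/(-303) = 86253/8585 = 10.05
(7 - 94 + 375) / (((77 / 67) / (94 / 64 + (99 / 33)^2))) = 2623.44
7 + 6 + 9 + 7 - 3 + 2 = 28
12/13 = 0.92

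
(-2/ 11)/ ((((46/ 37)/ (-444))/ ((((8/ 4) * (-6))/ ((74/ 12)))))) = -31968/ 253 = -126.36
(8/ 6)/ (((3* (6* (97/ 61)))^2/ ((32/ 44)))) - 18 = -452674858/ 25150257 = -18.00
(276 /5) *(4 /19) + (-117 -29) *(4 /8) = -5831 /95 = -61.38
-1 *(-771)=771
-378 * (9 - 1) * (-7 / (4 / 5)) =26460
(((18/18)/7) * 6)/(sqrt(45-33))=0.25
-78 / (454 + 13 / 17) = -442 / 2577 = -0.17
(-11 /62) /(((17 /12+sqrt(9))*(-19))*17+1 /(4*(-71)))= 2343 /18839506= 0.00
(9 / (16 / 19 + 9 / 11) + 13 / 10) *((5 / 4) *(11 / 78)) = 1.18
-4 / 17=-0.24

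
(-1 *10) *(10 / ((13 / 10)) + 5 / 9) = -9650 / 117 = -82.48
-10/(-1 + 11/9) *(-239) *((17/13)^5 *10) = 152705620350/371293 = 411280.63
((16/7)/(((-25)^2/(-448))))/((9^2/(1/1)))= -1024/50625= -0.02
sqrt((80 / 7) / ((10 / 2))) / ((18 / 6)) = 4* sqrt(7) / 21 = 0.50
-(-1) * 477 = 477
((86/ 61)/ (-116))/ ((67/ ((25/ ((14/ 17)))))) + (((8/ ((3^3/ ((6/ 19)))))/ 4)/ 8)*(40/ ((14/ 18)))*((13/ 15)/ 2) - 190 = -35929629803/ 189162708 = -189.94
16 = 16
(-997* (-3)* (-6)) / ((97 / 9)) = -161514 / 97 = -1665.09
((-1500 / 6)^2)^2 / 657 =3906250000 / 657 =5945586.00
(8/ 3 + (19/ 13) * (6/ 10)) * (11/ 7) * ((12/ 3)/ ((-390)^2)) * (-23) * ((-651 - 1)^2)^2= -31592860619085568/ 51904125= -608677260.60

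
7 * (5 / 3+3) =98 / 3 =32.67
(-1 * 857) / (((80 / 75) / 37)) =-475635 / 16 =-29727.19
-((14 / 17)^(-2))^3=-3.21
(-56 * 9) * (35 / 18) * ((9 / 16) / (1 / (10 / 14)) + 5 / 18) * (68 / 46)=-984.48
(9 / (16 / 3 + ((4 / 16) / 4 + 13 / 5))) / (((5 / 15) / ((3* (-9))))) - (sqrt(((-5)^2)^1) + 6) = -196069 / 1919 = -102.17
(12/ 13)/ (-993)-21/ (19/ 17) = -1536247/ 81757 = -18.79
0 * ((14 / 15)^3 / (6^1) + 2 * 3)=0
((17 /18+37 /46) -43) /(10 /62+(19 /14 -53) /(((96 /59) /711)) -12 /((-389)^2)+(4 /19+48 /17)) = 5796267850350656 /3170377090982956095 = 0.00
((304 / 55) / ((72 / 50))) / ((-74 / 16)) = -0.83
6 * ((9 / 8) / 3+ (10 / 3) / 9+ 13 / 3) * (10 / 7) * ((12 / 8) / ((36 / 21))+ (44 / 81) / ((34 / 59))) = 109826155 / 1388016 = 79.12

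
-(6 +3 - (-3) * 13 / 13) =-12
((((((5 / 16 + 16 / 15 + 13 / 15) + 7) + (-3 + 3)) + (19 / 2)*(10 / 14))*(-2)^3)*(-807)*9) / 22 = 65204793 / 1540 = 42340.77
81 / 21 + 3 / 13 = 372 / 91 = 4.09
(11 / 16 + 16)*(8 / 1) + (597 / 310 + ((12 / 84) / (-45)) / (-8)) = 2115899 / 15624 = 135.43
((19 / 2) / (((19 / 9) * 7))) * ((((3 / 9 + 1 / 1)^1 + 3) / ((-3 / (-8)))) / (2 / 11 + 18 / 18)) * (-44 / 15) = -1936 / 105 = -18.44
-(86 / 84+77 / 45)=-1723 / 630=-2.73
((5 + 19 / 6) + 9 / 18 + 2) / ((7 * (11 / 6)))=64 / 77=0.83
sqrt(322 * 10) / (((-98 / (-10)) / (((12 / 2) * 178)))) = 10680 * sqrt(805) / 49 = 6184.05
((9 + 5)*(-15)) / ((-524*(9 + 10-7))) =35 / 1048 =0.03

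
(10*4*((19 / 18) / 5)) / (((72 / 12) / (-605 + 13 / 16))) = -183673 / 216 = -850.34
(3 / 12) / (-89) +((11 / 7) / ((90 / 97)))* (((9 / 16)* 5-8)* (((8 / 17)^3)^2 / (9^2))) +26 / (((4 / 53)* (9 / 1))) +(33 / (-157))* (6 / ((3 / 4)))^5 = -235766928870232998529 / 34422210122072220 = -6849.27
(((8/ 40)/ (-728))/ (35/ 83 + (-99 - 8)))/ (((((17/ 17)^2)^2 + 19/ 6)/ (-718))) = -89391/ 201246500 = -0.00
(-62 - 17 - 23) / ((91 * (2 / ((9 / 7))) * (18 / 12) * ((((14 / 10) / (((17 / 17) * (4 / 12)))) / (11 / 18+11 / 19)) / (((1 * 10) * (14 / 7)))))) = -691900 / 254163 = -2.72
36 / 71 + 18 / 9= 178 / 71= 2.51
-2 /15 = -0.13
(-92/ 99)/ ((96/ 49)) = -1127/ 2376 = -0.47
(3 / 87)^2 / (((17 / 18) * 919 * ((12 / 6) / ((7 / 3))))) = 21 / 13138943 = 0.00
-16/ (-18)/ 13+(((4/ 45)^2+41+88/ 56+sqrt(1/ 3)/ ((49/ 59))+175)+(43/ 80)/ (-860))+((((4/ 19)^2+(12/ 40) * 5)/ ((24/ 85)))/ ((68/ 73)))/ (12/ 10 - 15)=59 * sqrt(3)/ 147+10635415075057/ 48961130400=217.92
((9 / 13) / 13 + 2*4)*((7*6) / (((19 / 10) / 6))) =3429720 / 3211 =1068.12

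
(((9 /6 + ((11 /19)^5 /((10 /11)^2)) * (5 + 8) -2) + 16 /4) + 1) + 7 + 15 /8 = 7130231271 /495219800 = 14.40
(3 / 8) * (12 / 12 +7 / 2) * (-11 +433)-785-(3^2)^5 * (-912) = 430820921 / 8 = 53852615.12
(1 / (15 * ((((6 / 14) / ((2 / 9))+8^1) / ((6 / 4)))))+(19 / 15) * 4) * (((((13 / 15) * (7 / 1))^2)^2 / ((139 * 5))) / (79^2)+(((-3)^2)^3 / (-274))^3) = -180094423310234751738787 / 1883613380404430475000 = -95.61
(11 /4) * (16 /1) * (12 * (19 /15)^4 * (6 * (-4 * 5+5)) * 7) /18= -160555472 /3375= -47571.99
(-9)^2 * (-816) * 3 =-198288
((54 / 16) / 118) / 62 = 27 / 58528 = 0.00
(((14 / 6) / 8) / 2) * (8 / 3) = 0.39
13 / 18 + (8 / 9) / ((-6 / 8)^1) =-25 / 54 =-0.46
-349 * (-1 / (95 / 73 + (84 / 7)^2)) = 2.40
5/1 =5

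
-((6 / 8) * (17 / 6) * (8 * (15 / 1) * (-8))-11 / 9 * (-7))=18283 / 9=2031.44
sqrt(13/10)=sqrt(130)/10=1.14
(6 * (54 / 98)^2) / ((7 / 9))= 39366 / 16807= 2.34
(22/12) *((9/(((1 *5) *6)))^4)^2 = 24057/200000000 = 0.00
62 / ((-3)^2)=62 / 9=6.89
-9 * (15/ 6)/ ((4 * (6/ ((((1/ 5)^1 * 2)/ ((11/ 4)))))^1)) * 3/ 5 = -9/ 110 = -0.08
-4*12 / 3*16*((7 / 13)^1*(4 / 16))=-448 / 13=-34.46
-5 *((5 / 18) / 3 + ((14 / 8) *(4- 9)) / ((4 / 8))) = 2350 / 27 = 87.04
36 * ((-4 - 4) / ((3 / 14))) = -1344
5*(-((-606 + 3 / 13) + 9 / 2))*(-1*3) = -234495 / 26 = -9019.04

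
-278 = -278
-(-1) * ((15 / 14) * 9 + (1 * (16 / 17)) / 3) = 7109 / 714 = 9.96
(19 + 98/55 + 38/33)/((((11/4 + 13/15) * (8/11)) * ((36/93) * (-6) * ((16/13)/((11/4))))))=-73931/9216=-8.02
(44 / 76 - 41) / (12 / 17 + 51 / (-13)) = 56576 / 4503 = 12.56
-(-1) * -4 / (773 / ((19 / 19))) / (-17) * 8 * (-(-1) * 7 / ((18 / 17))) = 112 / 6957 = 0.02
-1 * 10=-10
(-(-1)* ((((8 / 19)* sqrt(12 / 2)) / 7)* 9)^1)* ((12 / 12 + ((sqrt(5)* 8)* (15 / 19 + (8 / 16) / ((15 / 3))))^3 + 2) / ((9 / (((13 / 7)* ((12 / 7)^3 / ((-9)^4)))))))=6656* sqrt(6) / 25865973 + 2056143405056* sqrt(30) / 13306103160525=0.85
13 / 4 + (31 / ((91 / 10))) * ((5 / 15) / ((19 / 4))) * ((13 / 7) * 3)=17063 / 3724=4.58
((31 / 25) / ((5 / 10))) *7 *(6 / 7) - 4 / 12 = 1091 / 75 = 14.55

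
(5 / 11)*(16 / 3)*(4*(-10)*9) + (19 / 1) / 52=-498991 / 572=-872.36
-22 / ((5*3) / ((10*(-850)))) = 37400 / 3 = 12466.67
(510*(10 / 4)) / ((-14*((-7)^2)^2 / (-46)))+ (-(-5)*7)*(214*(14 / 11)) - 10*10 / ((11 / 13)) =1740855495 / 184877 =9416.29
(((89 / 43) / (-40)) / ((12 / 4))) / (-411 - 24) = 89 / 2244600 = 0.00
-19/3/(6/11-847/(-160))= -33440/30831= -1.08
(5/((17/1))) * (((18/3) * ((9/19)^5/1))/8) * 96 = 21257640/42093683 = 0.51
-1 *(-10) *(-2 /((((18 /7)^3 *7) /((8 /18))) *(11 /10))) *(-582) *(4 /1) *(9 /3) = 3802400 /8019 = 474.17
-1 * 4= -4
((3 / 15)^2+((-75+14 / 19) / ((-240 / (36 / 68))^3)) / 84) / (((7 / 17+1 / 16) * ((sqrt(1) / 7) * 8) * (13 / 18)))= 9446279361 / 92445184000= 0.10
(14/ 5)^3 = 21.95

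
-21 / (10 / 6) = -63 / 5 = -12.60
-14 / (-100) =7 / 50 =0.14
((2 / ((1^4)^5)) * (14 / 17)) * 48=1344 / 17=79.06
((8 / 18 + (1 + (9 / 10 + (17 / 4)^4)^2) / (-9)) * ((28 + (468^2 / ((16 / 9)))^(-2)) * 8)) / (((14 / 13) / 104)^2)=-74524399211654774286421 / 2999878156800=-24842475366.12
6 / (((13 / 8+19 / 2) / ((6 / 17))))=288 / 1513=0.19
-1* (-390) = 390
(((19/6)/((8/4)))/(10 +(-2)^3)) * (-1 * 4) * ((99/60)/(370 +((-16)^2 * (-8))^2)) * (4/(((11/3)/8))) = -0.00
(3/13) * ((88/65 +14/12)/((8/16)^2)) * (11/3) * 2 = 43252/2535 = 17.06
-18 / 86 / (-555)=3 / 7955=0.00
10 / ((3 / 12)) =40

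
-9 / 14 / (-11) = 9 / 154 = 0.06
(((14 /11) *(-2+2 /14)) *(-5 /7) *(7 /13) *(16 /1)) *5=800 /11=72.73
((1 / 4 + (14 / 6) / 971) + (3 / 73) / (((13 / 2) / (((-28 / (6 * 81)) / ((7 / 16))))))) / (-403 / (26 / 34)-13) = -75108667 / 161221965840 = -0.00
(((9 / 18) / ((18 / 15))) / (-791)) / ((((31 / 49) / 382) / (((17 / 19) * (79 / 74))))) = -8977955 / 29551308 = -0.30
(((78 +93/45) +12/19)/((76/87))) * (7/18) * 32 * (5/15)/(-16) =-4668797/194940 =-23.95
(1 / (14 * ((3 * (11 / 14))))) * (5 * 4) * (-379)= -7580 / 33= -229.70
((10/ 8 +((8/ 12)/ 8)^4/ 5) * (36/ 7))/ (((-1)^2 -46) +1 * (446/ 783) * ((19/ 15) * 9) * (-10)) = -3758429/ 64272320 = -0.06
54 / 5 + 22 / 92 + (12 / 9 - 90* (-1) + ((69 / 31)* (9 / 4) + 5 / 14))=107.74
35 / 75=7 / 15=0.47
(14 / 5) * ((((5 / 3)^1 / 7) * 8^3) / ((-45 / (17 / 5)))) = -17408 / 675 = -25.79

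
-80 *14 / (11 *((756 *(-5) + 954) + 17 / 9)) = 1440 / 39941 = 0.04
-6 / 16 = -3 / 8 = -0.38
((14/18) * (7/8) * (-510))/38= -4165/456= -9.13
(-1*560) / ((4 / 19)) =-2660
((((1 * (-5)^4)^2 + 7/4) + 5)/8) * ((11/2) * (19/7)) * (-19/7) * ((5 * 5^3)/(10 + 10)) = -775599339625/12544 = -61830304.50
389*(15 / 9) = 1945 / 3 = 648.33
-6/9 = -2/3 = -0.67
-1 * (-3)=3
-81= -81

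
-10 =-10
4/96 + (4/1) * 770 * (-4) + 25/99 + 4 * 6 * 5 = -9662167/792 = -12199.71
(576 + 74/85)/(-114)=-24517/4845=-5.06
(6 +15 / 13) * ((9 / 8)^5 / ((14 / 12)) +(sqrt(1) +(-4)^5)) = -10894826961 / 1490944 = -7307.33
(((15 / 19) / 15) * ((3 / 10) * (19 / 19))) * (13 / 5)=39 / 950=0.04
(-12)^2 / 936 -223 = -2897 / 13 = -222.85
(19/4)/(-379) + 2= 3013/1516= 1.99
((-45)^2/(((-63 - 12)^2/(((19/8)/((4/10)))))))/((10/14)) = 1197/400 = 2.99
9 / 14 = 0.64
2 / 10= 1 / 5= 0.20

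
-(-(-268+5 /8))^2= -71489.39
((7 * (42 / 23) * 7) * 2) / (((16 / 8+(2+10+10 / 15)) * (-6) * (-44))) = 1029 / 22264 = 0.05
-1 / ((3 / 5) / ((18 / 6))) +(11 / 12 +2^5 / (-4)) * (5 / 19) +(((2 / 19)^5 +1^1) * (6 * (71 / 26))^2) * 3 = 798.51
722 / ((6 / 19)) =6859 / 3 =2286.33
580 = 580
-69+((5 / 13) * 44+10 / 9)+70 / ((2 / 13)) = 404.03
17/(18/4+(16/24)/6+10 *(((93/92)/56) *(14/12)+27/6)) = 112608/330019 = 0.34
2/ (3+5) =1/ 4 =0.25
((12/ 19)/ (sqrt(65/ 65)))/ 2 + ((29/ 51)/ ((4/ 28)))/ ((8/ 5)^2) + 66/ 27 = 802811/ 186048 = 4.32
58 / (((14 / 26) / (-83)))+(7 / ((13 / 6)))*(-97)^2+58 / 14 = 21462.16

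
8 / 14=4 / 7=0.57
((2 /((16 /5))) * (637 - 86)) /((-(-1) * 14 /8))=2755 /14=196.79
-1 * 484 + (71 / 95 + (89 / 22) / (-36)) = -36368383 / 75240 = -483.37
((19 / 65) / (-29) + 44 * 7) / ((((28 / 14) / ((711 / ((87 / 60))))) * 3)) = 25170.21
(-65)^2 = 4225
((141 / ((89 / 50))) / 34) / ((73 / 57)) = 200925 / 110449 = 1.82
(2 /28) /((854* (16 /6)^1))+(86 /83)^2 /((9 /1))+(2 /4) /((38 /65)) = 109811287889 /112675161312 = 0.97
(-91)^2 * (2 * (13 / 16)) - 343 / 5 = 535521 / 40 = 13388.02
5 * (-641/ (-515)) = 641/ 103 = 6.22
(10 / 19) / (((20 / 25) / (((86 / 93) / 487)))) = 1075 / 860529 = 0.00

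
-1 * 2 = -2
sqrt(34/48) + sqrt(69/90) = sqrt(102)/12 + sqrt(690)/30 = 1.72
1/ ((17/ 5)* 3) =5/ 51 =0.10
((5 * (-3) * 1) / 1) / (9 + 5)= -1.07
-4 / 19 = -0.21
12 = 12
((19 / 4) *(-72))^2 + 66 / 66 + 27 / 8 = 116968.38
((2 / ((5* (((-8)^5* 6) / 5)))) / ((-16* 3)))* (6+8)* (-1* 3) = -7 / 786432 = -0.00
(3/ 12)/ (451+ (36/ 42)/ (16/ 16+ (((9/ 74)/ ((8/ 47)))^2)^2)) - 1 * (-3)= 5875908664252579/ 1958274926678740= 3.00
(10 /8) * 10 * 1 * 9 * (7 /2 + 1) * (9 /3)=6075 /4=1518.75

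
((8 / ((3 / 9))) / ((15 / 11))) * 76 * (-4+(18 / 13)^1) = -227392 / 65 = -3498.34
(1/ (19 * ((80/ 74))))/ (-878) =-37/ 667280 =-0.00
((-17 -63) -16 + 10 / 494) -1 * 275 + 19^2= -2465 / 247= -9.98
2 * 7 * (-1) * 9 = -126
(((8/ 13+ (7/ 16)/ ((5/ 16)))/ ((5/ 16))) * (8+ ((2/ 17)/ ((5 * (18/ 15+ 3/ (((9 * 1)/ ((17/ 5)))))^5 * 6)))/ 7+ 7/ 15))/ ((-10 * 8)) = -33274580854/ 48750804375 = -0.68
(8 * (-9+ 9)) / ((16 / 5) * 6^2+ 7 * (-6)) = 0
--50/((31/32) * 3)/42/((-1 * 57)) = -800/111321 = -0.01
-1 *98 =-98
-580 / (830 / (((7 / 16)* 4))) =-203 / 166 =-1.22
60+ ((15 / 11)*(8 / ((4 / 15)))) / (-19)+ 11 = 14389 / 209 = 68.85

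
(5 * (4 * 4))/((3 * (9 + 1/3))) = 20/7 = 2.86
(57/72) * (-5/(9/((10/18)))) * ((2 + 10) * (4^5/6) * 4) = -486400/243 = -2001.65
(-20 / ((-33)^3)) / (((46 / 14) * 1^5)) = 140 / 826551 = 0.00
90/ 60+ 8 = 9.50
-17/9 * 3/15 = -17/45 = -0.38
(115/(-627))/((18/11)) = -115/1026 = -0.11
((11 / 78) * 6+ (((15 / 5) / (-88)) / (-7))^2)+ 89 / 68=180717909 / 83859776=2.16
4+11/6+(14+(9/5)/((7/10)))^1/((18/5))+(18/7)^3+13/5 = 927317/30870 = 30.04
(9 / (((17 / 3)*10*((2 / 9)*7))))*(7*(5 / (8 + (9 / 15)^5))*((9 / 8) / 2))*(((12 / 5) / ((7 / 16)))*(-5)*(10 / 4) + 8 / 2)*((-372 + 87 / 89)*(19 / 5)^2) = 368243137888875 / 4277577808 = 86086.84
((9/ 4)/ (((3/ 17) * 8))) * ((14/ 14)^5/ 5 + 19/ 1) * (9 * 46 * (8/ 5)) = 506736/ 25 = 20269.44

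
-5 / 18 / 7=-5 / 126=-0.04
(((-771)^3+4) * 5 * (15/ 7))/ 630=-2291570035/ 294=-7794455.90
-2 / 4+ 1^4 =1 / 2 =0.50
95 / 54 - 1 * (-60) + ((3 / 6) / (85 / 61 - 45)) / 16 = 141935953 / 2298240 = 61.76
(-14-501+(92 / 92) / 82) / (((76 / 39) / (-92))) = 37879413 / 1558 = 24312.85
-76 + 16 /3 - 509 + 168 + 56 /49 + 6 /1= -8495 /21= -404.52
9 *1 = 9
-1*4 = -4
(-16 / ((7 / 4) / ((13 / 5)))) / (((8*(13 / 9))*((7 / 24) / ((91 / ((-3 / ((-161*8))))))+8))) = -0.26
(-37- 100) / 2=-137 / 2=-68.50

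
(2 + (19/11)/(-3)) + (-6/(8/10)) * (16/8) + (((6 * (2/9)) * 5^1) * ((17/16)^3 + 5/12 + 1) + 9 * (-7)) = -5994859/101376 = -59.13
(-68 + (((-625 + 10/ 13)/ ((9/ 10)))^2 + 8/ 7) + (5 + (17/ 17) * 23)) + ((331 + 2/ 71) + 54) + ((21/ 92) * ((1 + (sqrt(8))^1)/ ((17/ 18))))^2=35721 * sqrt(2)/ 152881 + 222544727644304381/ 462273617988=481413.76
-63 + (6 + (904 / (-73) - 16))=-6233 / 73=-85.38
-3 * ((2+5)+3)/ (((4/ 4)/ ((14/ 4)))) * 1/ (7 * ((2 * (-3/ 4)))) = 10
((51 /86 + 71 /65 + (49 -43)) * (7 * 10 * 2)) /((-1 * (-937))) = 1.15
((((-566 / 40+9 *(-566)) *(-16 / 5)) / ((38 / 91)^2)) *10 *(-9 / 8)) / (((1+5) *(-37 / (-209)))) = -1469388921 / 1480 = -992830.35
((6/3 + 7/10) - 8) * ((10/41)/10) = -53/410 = -0.13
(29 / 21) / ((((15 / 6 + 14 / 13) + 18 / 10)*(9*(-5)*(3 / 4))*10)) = -1508 / 1981665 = -0.00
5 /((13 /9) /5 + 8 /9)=225 /53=4.25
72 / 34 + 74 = 1294 / 17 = 76.12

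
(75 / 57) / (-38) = -25 / 722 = -0.03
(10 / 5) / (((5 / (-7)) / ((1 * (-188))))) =2632 / 5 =526.40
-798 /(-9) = 266 /3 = 88.67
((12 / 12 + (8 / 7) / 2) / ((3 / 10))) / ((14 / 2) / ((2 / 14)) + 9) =55 / 609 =0.09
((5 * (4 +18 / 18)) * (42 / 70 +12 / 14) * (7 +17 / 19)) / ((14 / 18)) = 344250 / 931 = 369.76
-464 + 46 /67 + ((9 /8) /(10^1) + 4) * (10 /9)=-2212981 /4824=-458.74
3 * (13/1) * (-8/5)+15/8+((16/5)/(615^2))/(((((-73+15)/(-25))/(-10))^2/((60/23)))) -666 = -2834804472689/3901869960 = -726.52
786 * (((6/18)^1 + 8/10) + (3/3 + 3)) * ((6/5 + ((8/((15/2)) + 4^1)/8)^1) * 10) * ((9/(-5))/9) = -221914/15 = -14794.27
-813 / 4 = -203.25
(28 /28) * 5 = 5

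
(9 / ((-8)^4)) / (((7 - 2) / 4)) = 9 / 5120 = 0.00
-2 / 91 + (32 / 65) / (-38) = -302 / 8645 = -0.03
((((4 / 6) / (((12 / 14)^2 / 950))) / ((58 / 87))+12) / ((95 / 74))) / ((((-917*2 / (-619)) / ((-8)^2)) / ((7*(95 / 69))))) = 17216459936 / 81351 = 211631.82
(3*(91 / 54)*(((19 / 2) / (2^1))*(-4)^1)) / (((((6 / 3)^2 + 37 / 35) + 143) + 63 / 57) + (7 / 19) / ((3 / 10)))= -60515 / 94746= -0.64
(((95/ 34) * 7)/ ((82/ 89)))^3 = 207317019156625/ 21670967872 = 9566.58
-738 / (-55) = 13.42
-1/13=-0.08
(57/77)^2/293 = 0.00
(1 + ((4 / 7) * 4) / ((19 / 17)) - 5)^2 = 67600 / 17689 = 3.82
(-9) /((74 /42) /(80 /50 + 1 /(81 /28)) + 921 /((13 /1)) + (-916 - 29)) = 215124 /20872963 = 0.01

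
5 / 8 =0.62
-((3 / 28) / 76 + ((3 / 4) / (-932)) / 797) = -34794 / 24698233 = -0.00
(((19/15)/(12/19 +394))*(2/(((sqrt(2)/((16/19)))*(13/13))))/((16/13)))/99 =0.00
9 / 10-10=-9.10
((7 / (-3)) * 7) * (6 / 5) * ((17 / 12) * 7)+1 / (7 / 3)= -40727 / 210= -193.94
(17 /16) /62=17 /992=0.02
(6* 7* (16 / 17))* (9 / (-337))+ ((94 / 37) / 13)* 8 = 1399120 / 2755649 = 0.51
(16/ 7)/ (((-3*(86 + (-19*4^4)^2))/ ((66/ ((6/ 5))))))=-440/ 248415111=-0.00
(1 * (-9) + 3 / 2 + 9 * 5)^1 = 75 / 2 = 37.50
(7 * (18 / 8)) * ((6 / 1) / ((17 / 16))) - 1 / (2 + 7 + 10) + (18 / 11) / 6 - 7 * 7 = 142693 / 3553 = 40.16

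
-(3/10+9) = -93/10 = -9.30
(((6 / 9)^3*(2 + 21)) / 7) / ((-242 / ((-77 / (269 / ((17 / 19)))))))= 1564 / 1517967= 0.00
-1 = -1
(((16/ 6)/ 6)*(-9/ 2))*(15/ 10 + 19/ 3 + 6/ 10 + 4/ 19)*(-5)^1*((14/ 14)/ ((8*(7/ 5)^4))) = 3079375/ 1094856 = 2.81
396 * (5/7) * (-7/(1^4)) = -1980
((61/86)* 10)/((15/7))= 427/129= 3.31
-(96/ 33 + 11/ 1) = -153/ 11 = -13.91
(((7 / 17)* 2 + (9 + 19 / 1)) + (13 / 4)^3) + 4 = 73061 / 1088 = 67.15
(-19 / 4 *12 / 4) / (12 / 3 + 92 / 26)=-741 / 392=-1.89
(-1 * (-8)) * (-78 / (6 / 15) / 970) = -156 / 97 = -1.61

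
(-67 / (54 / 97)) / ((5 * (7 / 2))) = -6499 / 945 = -6.88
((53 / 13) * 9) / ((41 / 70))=33390 / 533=62.65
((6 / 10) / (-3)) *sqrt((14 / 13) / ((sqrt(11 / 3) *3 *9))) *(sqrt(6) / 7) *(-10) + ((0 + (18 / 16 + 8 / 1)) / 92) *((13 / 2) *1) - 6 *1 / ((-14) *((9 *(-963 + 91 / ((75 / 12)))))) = 4 *11^(3 / 4) *3^(1 / 4) *sqrt(91) / 3003 + 472499719 / 732954432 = 0.75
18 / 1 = 18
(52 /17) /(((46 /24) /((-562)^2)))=504057.94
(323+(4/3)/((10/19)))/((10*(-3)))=-4883/450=-10.85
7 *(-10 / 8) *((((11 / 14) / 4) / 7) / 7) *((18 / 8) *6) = -1485 / 3136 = -0.47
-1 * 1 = -1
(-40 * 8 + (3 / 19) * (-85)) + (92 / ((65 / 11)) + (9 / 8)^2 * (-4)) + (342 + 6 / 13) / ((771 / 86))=-1445873779 / 5078320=-284.71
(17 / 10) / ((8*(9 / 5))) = 17 / 144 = 0.12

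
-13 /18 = -0.72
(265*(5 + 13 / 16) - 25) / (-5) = -4849 / 16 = -303.06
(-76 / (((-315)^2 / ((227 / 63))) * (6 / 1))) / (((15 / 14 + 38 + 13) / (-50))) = 34504 / 78121827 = 0.00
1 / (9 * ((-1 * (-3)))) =1 / 27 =0.04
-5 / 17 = -0.29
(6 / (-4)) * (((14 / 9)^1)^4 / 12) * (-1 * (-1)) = -0.73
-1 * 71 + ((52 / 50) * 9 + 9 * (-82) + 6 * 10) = -18491 / 25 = -739.64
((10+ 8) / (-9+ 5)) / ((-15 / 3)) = 9 / 10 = 0.90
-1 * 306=-306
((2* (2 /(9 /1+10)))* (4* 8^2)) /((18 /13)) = 6656 /171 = 38.92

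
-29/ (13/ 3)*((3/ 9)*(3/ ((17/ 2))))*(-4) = 696/ 221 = 3.15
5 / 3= 1.67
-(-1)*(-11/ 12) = -11/ 12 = -0.92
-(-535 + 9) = 526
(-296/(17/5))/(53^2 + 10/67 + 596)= -19832/775693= -0.03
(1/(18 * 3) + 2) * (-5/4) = -545/216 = -2.52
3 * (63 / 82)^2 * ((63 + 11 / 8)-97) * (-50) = 77693175 / 26896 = 2888.65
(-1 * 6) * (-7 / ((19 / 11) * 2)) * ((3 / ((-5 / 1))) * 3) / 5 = -2079 / 475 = -4.38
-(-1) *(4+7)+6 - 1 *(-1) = 18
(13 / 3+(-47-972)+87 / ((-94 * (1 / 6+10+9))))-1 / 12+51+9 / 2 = -20740029 / 21620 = -959.30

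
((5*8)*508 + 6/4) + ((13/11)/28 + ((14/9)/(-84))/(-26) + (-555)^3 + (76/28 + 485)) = -9239615935661/54054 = -170933065.74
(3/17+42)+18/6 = 768/17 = 45.18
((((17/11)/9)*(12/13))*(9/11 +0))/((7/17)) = 3468/11011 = 0.31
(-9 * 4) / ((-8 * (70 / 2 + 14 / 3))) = 27 / 238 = 0.11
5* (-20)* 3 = -300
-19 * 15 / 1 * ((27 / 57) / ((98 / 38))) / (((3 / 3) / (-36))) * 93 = 8587620 / 49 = 175257.55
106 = 106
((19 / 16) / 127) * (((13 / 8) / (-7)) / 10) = -247 / 1137920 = -0.00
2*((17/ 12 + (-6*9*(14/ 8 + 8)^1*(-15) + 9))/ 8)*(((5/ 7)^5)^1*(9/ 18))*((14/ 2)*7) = 9005.92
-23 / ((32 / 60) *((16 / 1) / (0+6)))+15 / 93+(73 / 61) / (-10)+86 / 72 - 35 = -271954429 / 5446080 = -49.94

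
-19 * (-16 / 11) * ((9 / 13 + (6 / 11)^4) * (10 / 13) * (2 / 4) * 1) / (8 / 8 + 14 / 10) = 94124100 / 27217619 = 3.46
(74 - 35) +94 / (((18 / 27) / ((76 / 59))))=13017 / 59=220.63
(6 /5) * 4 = 24 /5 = 4.80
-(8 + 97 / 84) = -769 / 84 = -9.15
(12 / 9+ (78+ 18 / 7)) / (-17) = -1720 / 357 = -4.82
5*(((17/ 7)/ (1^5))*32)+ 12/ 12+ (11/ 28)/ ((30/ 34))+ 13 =403.02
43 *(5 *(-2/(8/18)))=-1935/2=-967.50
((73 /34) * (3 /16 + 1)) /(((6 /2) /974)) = 675469 /816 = 827.78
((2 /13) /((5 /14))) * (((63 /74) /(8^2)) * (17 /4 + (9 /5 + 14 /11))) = 710451 /16931200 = 0.04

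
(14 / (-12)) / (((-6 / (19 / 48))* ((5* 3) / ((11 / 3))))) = 1463 / 77760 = 0.02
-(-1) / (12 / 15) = 5 / 4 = 1.25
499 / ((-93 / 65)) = -32435 / 93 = -348.76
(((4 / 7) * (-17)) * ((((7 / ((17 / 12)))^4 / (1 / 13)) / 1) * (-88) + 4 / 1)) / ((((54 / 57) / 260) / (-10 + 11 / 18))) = -17069643533.49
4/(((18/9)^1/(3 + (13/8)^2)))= 361/32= 11.28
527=527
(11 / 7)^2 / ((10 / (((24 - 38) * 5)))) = -121 / 7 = -17.29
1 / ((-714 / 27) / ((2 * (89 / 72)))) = -89 / 952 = -0.09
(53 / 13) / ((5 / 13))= 53 / 5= 10.60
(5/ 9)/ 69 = 0.01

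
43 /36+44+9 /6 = 1681 /36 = 46.69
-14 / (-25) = 14 / 25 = 0.56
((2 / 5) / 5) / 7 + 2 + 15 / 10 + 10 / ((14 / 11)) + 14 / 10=4469 / 350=12.77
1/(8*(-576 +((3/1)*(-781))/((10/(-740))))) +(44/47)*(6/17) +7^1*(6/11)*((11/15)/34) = 134097691/324875280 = 0.41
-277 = -277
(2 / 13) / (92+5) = 2 / 1261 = 0.00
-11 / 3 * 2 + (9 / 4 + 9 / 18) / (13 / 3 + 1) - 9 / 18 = -1405 / 192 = -7.32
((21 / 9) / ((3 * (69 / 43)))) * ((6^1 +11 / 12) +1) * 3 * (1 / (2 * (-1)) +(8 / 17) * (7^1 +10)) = 142975 / 1656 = 86.34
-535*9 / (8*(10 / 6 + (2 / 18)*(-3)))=-14445 / 32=-451.41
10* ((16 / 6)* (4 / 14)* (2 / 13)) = 320 / 273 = 1.17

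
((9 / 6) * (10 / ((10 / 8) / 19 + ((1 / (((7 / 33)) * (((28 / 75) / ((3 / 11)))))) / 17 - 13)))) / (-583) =474810 / 234953081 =0.00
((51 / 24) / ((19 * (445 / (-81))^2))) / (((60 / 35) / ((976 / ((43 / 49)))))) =777896217 / 323572850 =2.40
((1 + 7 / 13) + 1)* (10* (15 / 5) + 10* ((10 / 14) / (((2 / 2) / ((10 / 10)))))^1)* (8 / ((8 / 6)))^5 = 5132160 / 7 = 733165.71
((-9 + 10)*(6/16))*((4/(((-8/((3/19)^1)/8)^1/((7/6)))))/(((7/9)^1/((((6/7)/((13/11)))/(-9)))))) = 99/3458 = 0.03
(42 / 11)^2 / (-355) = -1764 / 42955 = -0.04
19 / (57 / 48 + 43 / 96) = 1824 / 157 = 11.62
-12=-12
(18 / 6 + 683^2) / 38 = 233246 / 19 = 12276.11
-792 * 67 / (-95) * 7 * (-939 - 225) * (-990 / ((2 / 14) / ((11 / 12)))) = 549320332176 / 19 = 28911596430.32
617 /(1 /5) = 3085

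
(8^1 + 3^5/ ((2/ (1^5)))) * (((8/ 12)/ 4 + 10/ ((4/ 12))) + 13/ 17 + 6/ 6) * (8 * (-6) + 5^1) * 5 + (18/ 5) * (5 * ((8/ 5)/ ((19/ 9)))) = -17229509891/ 19380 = -889035.60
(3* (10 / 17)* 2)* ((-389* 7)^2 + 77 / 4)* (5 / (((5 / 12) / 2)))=10677237480 / 17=628072792.94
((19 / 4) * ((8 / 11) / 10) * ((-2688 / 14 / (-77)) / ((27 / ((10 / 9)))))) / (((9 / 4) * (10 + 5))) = 0.00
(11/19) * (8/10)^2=176/475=0.37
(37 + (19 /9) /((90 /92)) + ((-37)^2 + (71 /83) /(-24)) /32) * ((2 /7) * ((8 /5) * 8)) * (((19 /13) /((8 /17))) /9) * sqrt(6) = 32535971203 * sqrt(6) /314636400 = 253.30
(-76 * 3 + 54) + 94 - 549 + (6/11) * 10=-6859/11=-623.55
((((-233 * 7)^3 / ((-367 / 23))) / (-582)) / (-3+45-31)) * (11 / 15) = -99790619593 / 3203910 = -31146.51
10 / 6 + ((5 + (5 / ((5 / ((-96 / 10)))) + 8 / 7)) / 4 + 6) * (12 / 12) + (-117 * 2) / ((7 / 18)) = -249863 / 420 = -594.91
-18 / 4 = -9 / 2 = -4.50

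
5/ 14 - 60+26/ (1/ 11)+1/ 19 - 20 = 54905/ 266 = 206.41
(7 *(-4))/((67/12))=-336/67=-5.01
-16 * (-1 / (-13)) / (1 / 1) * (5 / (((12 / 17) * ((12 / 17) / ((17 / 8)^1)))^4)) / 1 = -2913111186148805 / 1430979084288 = -2035.75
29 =29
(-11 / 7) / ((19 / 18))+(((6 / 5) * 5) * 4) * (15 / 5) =9378 / 133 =70.51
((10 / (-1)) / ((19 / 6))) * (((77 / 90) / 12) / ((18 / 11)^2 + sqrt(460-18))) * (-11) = -131769 / 8640041 + 1771561 * sqrt(442) / 311041476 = 0.10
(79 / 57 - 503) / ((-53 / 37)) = 1057904 / 3021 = 350.18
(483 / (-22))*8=-1932 / 11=-175.64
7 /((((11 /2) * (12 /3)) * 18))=7 /396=0.02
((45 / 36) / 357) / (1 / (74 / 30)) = 37 / 4284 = 0.01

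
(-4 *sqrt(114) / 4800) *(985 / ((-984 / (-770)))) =-15169 *sqrt(114) / 23616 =-6.86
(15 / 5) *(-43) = -129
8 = 8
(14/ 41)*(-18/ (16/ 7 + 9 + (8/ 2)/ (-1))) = -588/ 697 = -0.84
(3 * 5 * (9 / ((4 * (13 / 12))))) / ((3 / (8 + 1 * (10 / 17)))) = 19710 / 221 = 89.19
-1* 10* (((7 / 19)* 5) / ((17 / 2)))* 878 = -614600 / 323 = -1902.79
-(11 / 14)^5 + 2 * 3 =3065893 / 537824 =5.70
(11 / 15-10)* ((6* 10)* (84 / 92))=-11676 / 23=-507.65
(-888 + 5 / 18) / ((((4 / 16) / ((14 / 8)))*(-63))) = 15979 / 162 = 98.64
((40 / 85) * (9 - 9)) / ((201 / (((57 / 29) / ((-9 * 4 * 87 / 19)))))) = 0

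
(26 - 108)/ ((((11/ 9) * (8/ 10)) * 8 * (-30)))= 123/ 352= 0.35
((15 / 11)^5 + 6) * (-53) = -91461093 / 161051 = -567.90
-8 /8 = -1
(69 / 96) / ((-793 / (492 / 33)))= -943 / 69784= -0.01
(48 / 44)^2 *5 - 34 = -3394 / 121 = -28.05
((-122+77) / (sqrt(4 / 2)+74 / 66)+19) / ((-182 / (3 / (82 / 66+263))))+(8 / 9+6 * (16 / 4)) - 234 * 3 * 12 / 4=-6011949336089 / 2888809560+970299 * sqrt(2) / 256783072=-2081.11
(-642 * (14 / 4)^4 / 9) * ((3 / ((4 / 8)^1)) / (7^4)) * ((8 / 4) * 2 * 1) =-107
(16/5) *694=11104/5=2220.80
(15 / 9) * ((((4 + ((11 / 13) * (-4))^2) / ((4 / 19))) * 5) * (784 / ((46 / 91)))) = 851120200 / 897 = 948851.95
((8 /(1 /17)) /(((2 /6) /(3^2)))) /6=612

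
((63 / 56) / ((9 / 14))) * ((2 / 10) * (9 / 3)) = 21 / 20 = 1.05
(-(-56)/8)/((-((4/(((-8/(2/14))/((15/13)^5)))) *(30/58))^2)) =-159068296536952348/129746337890625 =-1225.99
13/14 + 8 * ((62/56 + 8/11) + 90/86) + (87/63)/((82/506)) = 26469389/814506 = 32.50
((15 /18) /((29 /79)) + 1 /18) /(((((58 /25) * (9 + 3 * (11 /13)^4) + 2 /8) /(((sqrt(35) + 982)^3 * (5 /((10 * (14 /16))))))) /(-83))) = -545107218016061199200 /128875719483- 1665135839694074800 * sqrt(35) /128875719483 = -4306150892.66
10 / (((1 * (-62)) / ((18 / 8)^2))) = -405 / 496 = -0.82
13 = 13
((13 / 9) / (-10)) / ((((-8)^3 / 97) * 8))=1261 / 368640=0.00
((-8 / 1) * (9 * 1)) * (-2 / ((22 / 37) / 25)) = 66600 / 11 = 6054.55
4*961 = 3844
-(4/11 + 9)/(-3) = 103/33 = 3.12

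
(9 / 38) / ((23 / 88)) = 396 / 437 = 0.91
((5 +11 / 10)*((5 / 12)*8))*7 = 427 / 3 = 142.33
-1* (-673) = 673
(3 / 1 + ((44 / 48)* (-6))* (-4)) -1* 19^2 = -336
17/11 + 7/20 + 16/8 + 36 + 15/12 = 2263/55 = 41.15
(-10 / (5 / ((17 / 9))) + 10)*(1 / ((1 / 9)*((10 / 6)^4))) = 4536 / 625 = 7.26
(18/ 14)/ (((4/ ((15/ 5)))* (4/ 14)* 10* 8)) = 27/ 640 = 0.04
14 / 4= 3.50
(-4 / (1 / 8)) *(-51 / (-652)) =-408 / 163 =-2.50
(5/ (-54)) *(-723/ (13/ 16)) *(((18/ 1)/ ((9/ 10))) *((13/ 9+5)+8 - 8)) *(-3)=-11182400/ 351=-31858.69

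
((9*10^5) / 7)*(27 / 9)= 2700000 / 7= 385714.29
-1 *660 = -660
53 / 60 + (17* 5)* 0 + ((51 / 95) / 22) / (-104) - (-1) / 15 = 206441 / 217360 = 0.95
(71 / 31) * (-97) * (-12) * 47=3884268 / 31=125298.97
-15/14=-1.07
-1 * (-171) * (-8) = -1368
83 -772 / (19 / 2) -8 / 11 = 211 / 209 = 1.01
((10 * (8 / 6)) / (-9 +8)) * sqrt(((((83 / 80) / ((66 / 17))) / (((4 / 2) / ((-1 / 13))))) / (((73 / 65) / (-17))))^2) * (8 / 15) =-1.11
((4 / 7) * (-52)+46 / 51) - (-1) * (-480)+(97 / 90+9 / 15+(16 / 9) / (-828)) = -1124306837 / 2216970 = -507.14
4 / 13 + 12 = 160 / 13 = 12.31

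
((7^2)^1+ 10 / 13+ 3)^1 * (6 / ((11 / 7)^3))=1411788 / 17303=81.59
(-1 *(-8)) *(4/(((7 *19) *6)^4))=2/25344958401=0.00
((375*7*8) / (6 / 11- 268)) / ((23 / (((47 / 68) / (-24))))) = 452375 / 4601288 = 0.10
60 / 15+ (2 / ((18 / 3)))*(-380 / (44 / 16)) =-1388 / 33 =-42.06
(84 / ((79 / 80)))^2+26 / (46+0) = 1038724333 / 143543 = 7236.33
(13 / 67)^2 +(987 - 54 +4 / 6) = 12574196 / 13467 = 933.70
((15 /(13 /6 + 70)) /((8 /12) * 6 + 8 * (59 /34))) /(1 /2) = 765 /32908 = 0.02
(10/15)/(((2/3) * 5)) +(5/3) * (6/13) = 63/65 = 0.97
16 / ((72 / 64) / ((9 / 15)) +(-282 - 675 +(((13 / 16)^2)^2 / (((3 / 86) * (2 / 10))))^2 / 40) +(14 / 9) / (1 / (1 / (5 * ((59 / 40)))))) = -24326694764544 / 1303554155029115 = -0.02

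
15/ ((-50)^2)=0.01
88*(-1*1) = -88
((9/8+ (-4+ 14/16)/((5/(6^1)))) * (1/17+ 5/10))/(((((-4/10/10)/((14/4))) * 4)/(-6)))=-209475/1088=-192.53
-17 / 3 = -5.67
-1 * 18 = -18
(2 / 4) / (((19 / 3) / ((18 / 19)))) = 27 / 361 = 0.07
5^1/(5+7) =5/12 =0.42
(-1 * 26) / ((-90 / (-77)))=-1001 / 45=-22.24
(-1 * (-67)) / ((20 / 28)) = 469 / 5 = 93.80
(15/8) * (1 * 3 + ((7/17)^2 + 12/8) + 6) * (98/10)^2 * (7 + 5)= 133262703/5780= 23055.83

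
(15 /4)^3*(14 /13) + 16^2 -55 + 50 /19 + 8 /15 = 30938917 /118560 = 260.96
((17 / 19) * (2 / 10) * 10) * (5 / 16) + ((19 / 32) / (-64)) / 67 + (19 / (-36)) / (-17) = 235390271 / 398886912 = 0.59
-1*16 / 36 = -4 / 9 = -0.44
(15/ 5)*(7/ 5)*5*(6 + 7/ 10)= 1407/ 10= 140.70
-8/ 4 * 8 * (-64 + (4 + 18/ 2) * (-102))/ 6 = 11120/ 3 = 3706.67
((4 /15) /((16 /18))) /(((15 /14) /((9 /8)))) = 63 /200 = 0.32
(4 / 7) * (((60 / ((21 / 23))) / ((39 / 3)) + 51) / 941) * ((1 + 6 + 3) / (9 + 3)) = 51010 / 1798251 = 0.03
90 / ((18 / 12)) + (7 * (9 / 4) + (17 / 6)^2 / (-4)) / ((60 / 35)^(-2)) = 4919 / 49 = 100.39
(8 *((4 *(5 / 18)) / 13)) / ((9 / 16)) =1280 / 1053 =1.22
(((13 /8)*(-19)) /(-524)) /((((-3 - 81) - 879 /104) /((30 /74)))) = -3211 /12427708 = -0.00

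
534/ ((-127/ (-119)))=63546/ 127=500.36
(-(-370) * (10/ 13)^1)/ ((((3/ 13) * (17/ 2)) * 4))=1850/ 51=36.27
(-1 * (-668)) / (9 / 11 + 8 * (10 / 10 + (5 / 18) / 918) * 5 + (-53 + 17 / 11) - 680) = -30354588 / 31382657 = -0.97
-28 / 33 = -0.85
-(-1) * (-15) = -15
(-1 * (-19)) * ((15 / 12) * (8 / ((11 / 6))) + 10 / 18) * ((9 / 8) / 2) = 11305 / 176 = 64.23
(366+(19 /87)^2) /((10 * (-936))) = -554123 /14169168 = -0.04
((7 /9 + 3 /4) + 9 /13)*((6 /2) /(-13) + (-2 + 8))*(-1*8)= -51950 /507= -102.47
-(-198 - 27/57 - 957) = 21954/19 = 1155.47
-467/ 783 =-0.60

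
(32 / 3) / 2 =16 / 3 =5.33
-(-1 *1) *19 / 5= 19 / 5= 3.80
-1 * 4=-4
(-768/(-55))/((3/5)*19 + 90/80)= 2048/1837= 1.11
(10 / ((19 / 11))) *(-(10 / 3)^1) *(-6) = 2200 / 19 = 115.79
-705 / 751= -0.94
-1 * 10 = -10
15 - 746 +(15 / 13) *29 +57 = -8327 / 13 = -640.54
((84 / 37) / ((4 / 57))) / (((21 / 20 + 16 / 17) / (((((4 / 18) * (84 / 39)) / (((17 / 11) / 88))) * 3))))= 432579840 / 325637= 1328.41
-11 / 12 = -0.92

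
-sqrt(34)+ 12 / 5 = 12 / 5 - sqrt(34) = -3.43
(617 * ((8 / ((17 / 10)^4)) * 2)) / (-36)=-24680000 / 751689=-32.83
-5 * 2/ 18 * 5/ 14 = -25/ 126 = -0.20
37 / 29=1.28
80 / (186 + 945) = 80 / 1131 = 0.07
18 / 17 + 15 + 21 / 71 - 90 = -88890 / 1207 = -73.65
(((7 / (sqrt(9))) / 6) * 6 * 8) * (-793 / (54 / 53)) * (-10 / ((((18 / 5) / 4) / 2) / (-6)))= -470724800 / 243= -1937139.09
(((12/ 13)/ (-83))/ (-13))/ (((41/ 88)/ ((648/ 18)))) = 38016/ 575107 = 0.07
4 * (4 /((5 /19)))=60.80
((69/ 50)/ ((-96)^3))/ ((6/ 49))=-1127/ 88473600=-0.00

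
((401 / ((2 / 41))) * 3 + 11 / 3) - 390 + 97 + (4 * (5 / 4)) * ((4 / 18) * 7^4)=27039.94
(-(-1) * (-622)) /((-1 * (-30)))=-311 /15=-20.73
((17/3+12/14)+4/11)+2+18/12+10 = 20.39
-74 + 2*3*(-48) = -362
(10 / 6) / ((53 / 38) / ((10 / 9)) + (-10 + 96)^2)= 1900 / 8432871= 0.00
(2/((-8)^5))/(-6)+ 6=589825/98304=6.00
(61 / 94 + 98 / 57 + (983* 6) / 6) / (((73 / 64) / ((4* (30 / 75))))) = 1351578368 / 977835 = 1382.22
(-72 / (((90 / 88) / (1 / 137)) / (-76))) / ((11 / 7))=17024 / 685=24.85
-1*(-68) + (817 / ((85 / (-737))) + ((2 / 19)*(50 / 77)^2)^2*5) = -7567805960878549 / 1078671063085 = -7015.86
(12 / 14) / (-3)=-2 / 7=-0.29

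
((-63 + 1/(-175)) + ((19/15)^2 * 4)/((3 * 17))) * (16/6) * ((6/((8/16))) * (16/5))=-2586022912/401625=-6438.90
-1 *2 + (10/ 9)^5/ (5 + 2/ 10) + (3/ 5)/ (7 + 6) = -6249223/ 3838185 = -1.63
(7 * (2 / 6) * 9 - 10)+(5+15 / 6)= 37 / 2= 18.50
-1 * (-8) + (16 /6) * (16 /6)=136 /9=15.11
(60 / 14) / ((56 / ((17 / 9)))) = 85 / 588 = 0.14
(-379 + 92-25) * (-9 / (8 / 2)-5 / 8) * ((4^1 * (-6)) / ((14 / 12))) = -129168 / 7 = -18452.57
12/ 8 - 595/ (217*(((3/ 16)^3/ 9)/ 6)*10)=-139171/ 62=-2244.69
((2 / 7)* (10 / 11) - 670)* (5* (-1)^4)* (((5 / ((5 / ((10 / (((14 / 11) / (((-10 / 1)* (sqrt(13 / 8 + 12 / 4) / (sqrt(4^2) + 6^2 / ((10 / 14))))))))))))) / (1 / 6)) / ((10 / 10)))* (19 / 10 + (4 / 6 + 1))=344874375* sqrt(74) / 13328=222593.15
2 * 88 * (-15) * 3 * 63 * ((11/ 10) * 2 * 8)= -8781696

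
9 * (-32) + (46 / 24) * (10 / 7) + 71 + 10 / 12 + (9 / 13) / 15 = -97089 / 455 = -213.38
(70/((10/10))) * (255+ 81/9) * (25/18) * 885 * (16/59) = 6160000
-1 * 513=-513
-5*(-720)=3600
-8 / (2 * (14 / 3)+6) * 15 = -7.83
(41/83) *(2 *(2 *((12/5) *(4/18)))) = 1312/1245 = 1.05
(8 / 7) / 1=8 / 7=1.14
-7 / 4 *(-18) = 63 / 2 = 31.50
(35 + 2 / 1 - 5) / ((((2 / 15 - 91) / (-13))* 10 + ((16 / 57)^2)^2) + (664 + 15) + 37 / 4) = 17565185664 / 416159672629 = 0.04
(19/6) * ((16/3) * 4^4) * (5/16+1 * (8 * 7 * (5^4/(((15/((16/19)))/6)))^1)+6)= 458997632/9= 50999736.89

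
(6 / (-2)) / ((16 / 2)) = -3 / 8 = -0.38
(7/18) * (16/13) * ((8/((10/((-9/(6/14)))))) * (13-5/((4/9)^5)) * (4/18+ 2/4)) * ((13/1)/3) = 179591321/25920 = 6928.68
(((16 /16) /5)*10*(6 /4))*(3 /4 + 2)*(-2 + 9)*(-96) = -5544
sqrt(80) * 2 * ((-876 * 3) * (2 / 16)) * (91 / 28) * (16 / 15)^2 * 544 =-132161536 * sqrt(5) / 25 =-11820887.14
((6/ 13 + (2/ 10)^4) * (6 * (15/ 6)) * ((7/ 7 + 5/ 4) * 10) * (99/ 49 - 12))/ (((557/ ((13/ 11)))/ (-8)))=198731556/ 7505575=26.48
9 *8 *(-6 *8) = -3456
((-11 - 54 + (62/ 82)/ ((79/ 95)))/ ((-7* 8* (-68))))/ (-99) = 103795/ 610538544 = 0.00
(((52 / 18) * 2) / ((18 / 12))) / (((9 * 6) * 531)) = 52 / 387099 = 0.00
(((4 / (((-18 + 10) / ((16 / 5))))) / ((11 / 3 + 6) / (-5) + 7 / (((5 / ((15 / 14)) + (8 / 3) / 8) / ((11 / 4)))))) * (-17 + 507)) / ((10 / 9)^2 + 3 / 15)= -544320 / 1909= -285.13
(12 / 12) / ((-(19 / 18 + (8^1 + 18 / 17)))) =-306 / 3095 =-0.10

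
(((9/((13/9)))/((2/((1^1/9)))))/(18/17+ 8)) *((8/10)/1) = 153/5005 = 0.03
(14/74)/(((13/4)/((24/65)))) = 672/31265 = 0.02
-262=-262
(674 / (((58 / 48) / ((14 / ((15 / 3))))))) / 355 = 226464 / 51475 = 4.40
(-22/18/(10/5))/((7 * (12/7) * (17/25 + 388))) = -275/2098872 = -0.00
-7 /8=-0.88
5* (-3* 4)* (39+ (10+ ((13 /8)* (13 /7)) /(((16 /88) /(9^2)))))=-2341005 /28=-83607.32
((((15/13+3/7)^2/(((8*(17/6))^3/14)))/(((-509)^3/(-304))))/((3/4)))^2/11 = 50292379090944/6461932195700547872407809799091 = 0.00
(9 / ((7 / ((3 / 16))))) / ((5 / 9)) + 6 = 3603 / 560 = 6.43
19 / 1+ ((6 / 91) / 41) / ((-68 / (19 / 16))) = 19.00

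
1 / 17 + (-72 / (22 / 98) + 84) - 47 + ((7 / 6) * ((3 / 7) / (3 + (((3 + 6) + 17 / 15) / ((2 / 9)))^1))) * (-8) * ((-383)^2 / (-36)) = 21142613 / 408969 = 51.70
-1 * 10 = -10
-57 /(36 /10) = -95 /6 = -15.83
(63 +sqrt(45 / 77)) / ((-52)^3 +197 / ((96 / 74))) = -3024 / 6741895- 144 * sqrt(385) / 519125915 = -0.00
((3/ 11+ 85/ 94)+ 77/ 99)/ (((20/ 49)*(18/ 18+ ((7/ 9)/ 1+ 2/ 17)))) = 15153103/ 5997200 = 2.53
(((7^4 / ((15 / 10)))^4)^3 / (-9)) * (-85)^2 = -1086184797675315430657590373197591326163301273600 / 4782969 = -227094258331031505882139400000000000000000.00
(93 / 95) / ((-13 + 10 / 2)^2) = 93 / 6080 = 0.02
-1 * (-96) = 96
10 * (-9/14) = -45/7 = -6.43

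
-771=-771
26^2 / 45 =676 / 45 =15.02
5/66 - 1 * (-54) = 3569/66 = 54.08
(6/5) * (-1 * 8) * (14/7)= -19.20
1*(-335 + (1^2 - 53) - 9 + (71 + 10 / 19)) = -324.47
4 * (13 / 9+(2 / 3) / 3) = 20 / 3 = 6.67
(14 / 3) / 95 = 14 / 285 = 0.05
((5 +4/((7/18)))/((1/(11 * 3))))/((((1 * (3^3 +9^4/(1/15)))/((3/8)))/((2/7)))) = 0.00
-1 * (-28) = 28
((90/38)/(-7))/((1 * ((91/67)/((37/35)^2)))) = -825507/2965235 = -0.28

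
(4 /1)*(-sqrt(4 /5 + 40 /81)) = -8*sqrt(655) /45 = -4.55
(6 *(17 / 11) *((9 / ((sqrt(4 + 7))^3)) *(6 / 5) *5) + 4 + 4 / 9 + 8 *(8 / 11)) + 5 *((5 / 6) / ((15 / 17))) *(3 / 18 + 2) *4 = 5508 *sqrt(11) / 1331 + 15203 / 297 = 64.91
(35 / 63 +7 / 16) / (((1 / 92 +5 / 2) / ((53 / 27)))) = 15847 / 20412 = 0.78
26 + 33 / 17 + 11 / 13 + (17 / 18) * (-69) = -48239 / 1326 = -36.38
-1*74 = -74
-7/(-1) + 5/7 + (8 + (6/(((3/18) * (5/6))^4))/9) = 7906958/4375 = 1807.30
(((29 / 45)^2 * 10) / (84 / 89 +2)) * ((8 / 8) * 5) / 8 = 74849 / 84888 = 0.88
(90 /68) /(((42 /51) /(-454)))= -10215 /14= -729.64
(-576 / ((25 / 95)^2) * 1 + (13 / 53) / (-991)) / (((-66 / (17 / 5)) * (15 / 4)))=33757125182 / 295441875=114.26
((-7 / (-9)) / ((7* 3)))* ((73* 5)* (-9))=-365 / 3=-121.67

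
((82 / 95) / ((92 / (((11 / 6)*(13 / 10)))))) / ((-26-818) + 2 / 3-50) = -5863 / 234232000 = -0.00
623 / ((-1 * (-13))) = 623 / 13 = 47.92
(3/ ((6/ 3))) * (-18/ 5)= -27/ 5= -5.40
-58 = -58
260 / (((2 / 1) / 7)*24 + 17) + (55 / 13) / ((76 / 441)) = 5848745 / 164996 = 35.45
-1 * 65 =-65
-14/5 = -2.80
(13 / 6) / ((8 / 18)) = 39 / 8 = 4.88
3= 3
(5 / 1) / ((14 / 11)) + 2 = 83 / 14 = 5.93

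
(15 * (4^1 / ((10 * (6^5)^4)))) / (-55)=-1 / 33514785700577280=-0.00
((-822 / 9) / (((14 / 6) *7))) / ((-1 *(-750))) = -0.01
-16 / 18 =-8 / 9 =-0.89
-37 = -37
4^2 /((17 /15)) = 240 /17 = 14.12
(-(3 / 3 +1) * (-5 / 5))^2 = 4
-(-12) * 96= 1152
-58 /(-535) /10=29 /2675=0.01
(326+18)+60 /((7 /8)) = 412.57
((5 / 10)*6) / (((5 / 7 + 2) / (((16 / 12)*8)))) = 224 / 19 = 11.79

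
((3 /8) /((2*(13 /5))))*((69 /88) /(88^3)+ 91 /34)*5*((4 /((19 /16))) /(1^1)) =10770848925 /3313316864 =3.25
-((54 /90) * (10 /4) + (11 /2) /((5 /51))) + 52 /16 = -1087 /20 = -54.35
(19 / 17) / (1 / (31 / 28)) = 589 / 476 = 1.24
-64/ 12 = -16/ 3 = -5.33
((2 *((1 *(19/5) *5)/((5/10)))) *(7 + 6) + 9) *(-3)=-2991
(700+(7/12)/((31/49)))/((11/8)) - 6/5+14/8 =10440973/20460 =510.31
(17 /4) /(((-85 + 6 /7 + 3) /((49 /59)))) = -5831 /134048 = -0.04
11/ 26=0.42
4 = 4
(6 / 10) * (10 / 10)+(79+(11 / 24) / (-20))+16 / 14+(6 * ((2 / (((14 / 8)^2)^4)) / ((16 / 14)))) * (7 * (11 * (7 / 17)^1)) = 11589391043 / 137145120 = 84.50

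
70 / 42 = 5 / 3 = 1.67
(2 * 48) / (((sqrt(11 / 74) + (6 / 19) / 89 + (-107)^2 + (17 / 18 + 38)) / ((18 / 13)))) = 680487494410078848 / 58811495472258671155 - 800471673216 * sqrt(814) / 58811495472258671155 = 0.01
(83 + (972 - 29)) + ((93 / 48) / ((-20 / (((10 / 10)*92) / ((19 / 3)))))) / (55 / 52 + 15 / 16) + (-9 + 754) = 69793868 / 39425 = 1770.29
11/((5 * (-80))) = -11/400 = -0.03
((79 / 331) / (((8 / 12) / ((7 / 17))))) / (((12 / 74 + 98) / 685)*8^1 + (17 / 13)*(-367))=-546615615 / 1775315427658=-0.00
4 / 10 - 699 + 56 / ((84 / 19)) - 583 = -19034 / 15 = -1268.93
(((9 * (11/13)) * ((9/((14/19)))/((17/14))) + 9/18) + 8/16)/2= 8575/221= 38.80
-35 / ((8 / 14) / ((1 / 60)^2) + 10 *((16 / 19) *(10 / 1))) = -931 / 56960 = -0.02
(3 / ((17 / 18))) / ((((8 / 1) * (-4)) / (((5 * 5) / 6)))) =-0.41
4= 4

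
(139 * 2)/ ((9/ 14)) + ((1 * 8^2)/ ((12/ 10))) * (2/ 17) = 67124/ 153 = 438.72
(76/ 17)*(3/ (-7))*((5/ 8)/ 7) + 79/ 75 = 110239/ 124950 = 0.88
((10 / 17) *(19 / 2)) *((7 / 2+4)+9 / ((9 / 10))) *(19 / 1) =63175 / 34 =1858.09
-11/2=-5.50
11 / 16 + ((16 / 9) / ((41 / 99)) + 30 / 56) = 25329 / 4592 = 5.52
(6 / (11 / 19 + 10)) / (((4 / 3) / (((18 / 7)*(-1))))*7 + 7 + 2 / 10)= 2565 / 16147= 0.16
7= 7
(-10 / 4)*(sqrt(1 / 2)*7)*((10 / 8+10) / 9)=-175*sqrt(2) / 16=-15.47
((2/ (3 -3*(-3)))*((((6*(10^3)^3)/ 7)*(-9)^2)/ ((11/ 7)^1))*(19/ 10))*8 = 1231200000000/ 11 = 111927272727.27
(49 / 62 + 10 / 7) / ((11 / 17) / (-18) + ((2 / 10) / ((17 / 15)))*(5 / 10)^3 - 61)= -34668 / 953281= -0.04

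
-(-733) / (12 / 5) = 3665 / 12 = 305.42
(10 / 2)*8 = 40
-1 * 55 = -55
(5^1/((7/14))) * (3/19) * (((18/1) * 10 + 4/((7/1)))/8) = 4740/133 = 35.64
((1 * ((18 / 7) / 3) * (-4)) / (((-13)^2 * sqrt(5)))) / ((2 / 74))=-888 * sqrt(5) / 5915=-0.34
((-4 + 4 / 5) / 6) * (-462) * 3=739.20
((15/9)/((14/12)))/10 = 1/7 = 0.14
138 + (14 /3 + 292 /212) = 22903 /159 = 144.04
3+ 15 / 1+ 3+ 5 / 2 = 47 / 2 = 23.50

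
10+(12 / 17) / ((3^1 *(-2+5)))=514 / 51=10.08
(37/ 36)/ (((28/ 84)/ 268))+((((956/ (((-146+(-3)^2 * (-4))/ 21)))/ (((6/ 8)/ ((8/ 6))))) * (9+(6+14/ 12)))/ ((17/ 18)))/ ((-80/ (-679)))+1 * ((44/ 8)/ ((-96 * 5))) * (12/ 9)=-4401998287/ 159120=-27664.64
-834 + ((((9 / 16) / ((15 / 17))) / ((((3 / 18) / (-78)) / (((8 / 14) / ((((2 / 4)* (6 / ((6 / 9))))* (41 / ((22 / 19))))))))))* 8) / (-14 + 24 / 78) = -2022254946 / 2426585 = -833.37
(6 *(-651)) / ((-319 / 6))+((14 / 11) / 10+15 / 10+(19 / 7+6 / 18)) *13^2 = 863.52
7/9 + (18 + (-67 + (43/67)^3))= -129815579/2706867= -47.96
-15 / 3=-5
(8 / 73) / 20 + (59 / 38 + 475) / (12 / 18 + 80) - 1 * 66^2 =-14601240493 / 3356540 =-4350.09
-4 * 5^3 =-500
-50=-50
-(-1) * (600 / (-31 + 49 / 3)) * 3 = -1350 / 11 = -122.73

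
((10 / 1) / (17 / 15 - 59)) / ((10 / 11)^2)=-363 / 1736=-0.21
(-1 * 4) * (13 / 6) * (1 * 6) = -52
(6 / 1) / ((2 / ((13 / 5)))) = 39 / 5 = 7.80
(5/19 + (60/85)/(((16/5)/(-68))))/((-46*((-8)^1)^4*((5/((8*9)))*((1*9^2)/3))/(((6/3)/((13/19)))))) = 7/57408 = 0.00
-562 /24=-281 /12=-23.42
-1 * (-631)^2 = -398161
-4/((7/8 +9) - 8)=-32/15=-2.13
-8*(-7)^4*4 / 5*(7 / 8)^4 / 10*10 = -5764801 / 640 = -9007.50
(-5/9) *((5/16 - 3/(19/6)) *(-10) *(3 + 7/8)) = -149575/10944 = -13.67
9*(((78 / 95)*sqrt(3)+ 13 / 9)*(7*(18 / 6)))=14742*sqrt(3) / 95+ 273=541.78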